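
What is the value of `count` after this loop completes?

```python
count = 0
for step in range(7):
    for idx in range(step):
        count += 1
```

Triangle number: 0+1+2+...+6
`count` takes the values: 0 → 1 → 2 → 3 → 4 → 5 → 6 → 7 → 8 → 9 → 10 → 11 → 12 → 13 → 14 → 15 → 16 → 17 → 18 → 19 → 20 → 21

Answer: 21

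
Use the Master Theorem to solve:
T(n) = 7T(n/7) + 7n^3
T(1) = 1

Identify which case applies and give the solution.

a=7, b=7, f(n)=7n^3. log_7(7) = 1. Since c=3 > 1 and the regularity condition holds (7(n/7)^3 = (7/7^3)n^3 with 7/7^3 < 1), Case 3 applies: T(n) = Θ(f(n)) = O(n^3).

Answer: O(n^3) - Case 3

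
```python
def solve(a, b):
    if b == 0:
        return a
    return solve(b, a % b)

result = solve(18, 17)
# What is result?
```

solve(18, 17) -> solve(17, 1) -> solve(1, 0) -> 1

Answer: 1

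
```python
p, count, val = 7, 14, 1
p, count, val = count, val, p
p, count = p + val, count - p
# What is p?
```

Trace:
`p, count, val = 7, 14, 1` → p = 7; count = 14; val = 1
`p, count, val = count, val, p` → p = 14; count = 1; val = 7
`p, count = p + val, count - p` → p = 21; count = -13
So p = 21

Answer: 21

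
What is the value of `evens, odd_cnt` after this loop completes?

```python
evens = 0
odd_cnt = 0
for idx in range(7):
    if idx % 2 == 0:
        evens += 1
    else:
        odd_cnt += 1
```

Count evens and odds in range(7)
`evens, odd_cnt` takes the values: (0, 0) → (1, 0) → (1, 1) → (2, 1) → (2, 2) → (3, 2) → (3, 3) → (4, 3)

Answer: 4, 3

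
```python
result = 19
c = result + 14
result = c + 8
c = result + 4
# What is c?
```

Trace:
`result = 19` → result = 19
`c = result + 14` → c = 33
`result = c + 8` → result = 41
`c = result + 4` → c = 45
So c = 45

Answer: 45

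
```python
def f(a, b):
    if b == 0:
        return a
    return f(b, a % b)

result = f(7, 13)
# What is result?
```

f(7, 13) -> f(13, 7) -> f(7, 6) -> f(6, 1) -> f(1, 0) -> 1

Answer: 1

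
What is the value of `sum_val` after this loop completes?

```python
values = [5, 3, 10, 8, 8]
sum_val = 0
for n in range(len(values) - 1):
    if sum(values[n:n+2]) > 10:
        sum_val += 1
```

Count windows with sum > 10
`sum_val` takes the values: 0 → 1 → 2 → 3

Answer: 3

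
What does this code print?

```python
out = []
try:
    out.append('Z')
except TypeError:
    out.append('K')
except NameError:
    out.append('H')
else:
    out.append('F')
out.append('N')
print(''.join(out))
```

Execution trace: 'Z' (try body, no exception) → 'F' (else) → 'N' (after the try/except). Output: ZFN

Answer: ZFN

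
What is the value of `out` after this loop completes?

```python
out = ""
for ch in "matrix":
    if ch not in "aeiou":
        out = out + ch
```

Remove vowels from 'matrix'
`out` takes the values: "" → "m" → "mt" → "mtr" → "mtrx"

Answer: "mtrx"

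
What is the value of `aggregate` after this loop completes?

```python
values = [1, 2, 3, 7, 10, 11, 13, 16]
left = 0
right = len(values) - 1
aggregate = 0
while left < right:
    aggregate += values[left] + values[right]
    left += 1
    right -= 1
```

Sum of pairs from ends
`aggregate` takes the values: 0 → 17 → 32 → 46 → 63

Answer: 63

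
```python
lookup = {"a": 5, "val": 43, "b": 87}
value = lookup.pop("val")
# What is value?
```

Trace:
`lookup = {"a": 5, "val": 43, "b": 87}` → lookup = {'a': 5, 'val': 43, 'b': 87}
`value = lookup.pop("val")` → lookup = {'a': 5, 'b': 87}; value = 43
So value = 43

Answer: 43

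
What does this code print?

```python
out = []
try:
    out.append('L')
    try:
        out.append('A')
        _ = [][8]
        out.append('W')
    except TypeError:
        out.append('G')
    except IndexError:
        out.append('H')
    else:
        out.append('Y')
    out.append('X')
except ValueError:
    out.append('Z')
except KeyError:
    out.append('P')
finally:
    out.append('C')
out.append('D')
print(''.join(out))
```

Execution trace: 'L' (try body) → 'A' (inner try body) → 'H' (inner except IndexError) → 'X' (try body, no exception) → 'C' (finally) → 'D' (after the try/except). Output: LAHXCD

Answer: LAHXCD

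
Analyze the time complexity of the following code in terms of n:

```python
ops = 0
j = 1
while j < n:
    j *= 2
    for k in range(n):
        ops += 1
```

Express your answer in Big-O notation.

Each loop level contributes: log n × n. Multiplying the contributions gives O(n log n).

Answer: O(n log n)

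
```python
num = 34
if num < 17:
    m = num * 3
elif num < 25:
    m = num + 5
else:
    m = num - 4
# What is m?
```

Trace:
`num = 34` → num = 34
`if num < 17: ...` → num < 17 is False, num < 25 is False, take else branch → m = 30
So m = 30

Answer: 30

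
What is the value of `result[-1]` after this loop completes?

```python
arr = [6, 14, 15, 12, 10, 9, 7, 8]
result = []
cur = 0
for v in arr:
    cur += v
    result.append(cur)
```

Cumulative sum ends at 81
`result` takes the values: [] → [6] → [6, 20] → [6, 20, 35] → [6, 20, 35, 47] → [6, 20, 35, 47, 57] → [6, 20, 35, 47, 57, 66] → [6, 20, 35, 47, 57, 66, 73] → [6, 20, 35, 47, 57, 66, 73, 81]
So `result[-1]` = 81

Answer: 81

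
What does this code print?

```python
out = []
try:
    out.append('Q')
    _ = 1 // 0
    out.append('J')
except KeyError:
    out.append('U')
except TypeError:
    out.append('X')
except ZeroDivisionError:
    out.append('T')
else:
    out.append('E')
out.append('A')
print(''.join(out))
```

Execution trace: 'Q' (try body) → 'T' (except ZeroDivisionError) → 'A' (after the try/except). Output: QTA

Answer: QTA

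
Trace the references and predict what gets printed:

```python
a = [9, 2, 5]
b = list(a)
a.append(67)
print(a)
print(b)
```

Key concept: list() constructor creates copy.
Step by step:
`a = [9, 2, 5]` → a = [9, 2, 5]
`b = list(a)` → b = [9, 2, 5]
`a.append(67)` → a = [9, 2, 5, 67]
`print(a)` → prints [9, 2, 5, 67]
`print(b)` → prints [9, 2, 5]

Answer:
[9, 2, 5, 67]
[9, 2, 5]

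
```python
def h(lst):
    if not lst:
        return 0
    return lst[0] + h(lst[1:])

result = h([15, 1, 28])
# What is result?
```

15 + 1 + 28 + 0 = 44

Answer: 44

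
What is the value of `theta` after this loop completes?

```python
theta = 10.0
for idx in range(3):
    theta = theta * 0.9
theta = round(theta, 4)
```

Exponential decay: 10.0 * 0.9^3
`theta` takes the values: 10.0 → 9.0 → 8.1 → 7.29

Answer: 7.29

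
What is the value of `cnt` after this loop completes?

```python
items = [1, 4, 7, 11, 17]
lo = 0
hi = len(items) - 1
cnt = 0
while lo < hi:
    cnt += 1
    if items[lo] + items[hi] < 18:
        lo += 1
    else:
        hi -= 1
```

Steps to find pair summing to 18
`cnt` takes the values: 0 → 1 → 2 → 3 → 4

Answer: 4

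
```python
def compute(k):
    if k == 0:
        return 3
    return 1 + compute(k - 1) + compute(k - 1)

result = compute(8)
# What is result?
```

compute(k) = 1 + 2·compute(k-1), compute(0)=3. Closed form: (3+1)·2^8 - 1 = 1023.

Answer: 1023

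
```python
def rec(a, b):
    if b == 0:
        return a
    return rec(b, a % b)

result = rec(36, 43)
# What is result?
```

rec(36, 43) -> rec(43, 36) -> rec(36, 7) -> rec(7, 1) -> rec(1, 0) -> 1

Answer: 1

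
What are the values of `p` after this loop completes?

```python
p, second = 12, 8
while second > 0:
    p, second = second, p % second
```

GCD of 12 and 8
`p` takes the values: 12 → 8 → 4

Answer: 4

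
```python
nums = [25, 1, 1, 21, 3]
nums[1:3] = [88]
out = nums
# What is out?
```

Trace:
`nums = [25, 1, 1, 21, 3]` → nums = [25, 1, 1, 21, 3]
`nums[1:3] = [88]` → nums = [25, 88, 21, 3]
`out = nums` → out = [25, 88, 21, 3]
So out = [25, 88, 21, 3]

Answer: [25, 88, 21, 3]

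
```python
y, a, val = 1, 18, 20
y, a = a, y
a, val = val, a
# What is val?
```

Trace:
`y, a, val = 1, 18, 20` → y = 1; a = 18; val = 20
`y, a = a, y` → y = 18; a = 1
`a, val = val, a` → a = 20; val = 1
So val = 1

Answer: 1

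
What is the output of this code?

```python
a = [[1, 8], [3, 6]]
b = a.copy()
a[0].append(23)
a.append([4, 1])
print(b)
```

Key concept: shallow copy with nested lists.
Step by step:
`a = [[1, 8], [3, 6]]` → a = [[1, 8], [3, 6]]
`b = a.copy()` → b = [[1, 8], [3, 6]]
`a[0].append(23)` → a = [[1, 8, 23], [3, 6]]; b = [[1, 8, 23], [3, 6]]
`a.append([4, 1])` → a = [[1, 8, 23], [3, 6], [4, 1]]
`print(b)` → prints [[1, 8, 23], [3, 6]]

Answer: [[1, 8, 23], [3, 6]]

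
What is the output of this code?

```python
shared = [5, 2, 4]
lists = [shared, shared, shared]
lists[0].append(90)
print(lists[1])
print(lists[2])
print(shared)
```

Key concept: list of same reference.
Step by step:
`shared = [5, 2, 4]` → shared = [5, 2, 4]
`lists = [shared, shared, shared]` → lists = [[5, 2, 4], [5, 2, 4], [5, 2, 4]]
`lists[0].append(90)` → shared = [5, 2, 4, 90]; lists = [[5, 2, 4, 90], [5, 2, 4, 90], [5, 2, 4, 90]]
`print(lists[1])` → prints [5, 2, 4, 90]
`print(lists[2])` → prints [5, 2, 4, 90]
`print(shared)` → prints [5, 2, 4, 90]

Answer:
[5, 2, 4, 90]
[5, 2, 4, 90]
[5, 2, 4, 90]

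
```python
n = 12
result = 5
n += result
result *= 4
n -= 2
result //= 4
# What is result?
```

Trace:
`n = 12` → n = 12
`result = 5` → result = 5
`n += result` → n = 17
`result *= 4` → result = 20
`n -= 2` → n = 15
`result //= 4` → result = 5
So result = 5

Answer: 5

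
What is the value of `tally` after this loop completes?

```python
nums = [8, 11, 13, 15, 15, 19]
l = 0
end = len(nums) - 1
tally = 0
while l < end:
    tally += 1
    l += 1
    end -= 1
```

Iterations until pointers meet (list length 6)
`tally` takes the values: 0 → 1 → 2 → 3

Answer: 3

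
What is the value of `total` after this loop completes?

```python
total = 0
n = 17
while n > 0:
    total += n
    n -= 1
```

Sum 17 down to 1
`total` takes the values: 0 → 17 → 33 → 48 → 62 → 75 → 87 → 98 → 108 → 117 → 125 → 132 → 138 → 143 → 147 → 150 → 152 → 153

Answer: 153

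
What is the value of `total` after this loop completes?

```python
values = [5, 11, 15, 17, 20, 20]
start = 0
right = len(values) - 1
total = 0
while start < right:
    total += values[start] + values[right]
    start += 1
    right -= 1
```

Sum of pairs from ends
`total` takes the values: 0 → 25 → 56 → 88

Answer: 88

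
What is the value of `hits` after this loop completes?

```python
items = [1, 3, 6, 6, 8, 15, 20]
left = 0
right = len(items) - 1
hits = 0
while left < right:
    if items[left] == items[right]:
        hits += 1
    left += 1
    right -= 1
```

Count matching pairs from ends
`hits` takes the values: 0

Answer: 0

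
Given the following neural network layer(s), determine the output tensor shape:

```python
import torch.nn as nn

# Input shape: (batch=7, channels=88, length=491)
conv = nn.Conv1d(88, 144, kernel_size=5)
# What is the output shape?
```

Input: (7, 88, 491) -> Output: (7, 144, 487)

Answer: (7, 144, 487)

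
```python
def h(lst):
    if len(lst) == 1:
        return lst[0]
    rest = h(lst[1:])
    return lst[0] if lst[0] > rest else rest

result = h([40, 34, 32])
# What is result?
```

Recursive max over [40, 34, 32] = 40

Answer: 40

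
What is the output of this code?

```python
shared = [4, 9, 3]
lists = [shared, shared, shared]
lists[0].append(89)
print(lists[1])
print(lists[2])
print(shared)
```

Key concept: list of same reference.
Step by step:
`shared = [4, 9, 3]` → shared = [4, 9, 3]
`lists = [shared, shared, shared]` → lists = [[4, 9, 3], [4, 9, 3], [4, 9, 3]]
`lists[0].append(89)` → shared = [4, 9, 3, 89]; lists = [[4, 9, 3, 89], [4, 9, 3, 89], [4, 9, 3, 89]]
`print(lists[1])` → prints [4, 9, 3, 89]
`print(lists[2])` → prints [4, 9, 3, 89]
`print(shared)` → prints [4, 9, 3, 89]

Answer:
[4, 9, 3, 89]
[4, 9, 3, 89]
[4, 9, 3, 89]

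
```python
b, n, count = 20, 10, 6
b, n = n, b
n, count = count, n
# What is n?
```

Trace:
`b, n, count = 20, 10, 6` → b = 20; n = 10; count = 6
`b, n = n, b` → b = 10; n = 20
`n, count = count, n` → n = 6; count = 20
So n = 6

Answer: 6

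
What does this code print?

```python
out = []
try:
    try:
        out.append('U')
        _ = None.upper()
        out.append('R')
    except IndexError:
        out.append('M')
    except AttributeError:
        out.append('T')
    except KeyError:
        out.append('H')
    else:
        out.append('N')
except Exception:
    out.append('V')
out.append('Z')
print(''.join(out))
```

Execution trace: 'U' (inner try body) → 'T' (inner except AttributeError) → 'Z' (after the try/except). Output: UTZ

Answer: UTZ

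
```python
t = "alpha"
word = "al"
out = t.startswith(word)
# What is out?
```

Trace:
`t = "alpha"` → t = 'alpha'
`word = "al"` → word = 'al'
`out = t.startswith(word)` → out = True
So out = True

Answer: True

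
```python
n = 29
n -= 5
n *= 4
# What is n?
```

Trace:
`n = 29` → n = 29
`n -= 5` → n = 24
`n *= 4` → n = 96
So n = 96

Answer: 96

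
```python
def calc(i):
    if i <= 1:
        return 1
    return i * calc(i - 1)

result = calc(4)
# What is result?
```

calc(4) = 4 * 3 * 2 * 1 = 24

Answer: 24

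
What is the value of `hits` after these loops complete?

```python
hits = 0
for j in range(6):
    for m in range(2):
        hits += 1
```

6 * 2 = 12
`hits` takes the values: 0 → 1 → 2 → 3 → 4 → 5 → 6 → 7 → 8 → 9 → 10 → 11 → 12

Answer: 12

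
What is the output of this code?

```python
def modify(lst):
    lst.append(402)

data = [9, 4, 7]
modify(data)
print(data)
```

Key concept: function modifies passed list.
Step by step:
`data = [9, 4, 7]` → data = [9, 4, 7]
`modify(data)` → data = [9, 4, 7, 402]
`print(data)` → prints [9, 4, 7, 402]

Answer: [9, 4, 7, 402]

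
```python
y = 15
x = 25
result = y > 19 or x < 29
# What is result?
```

Trace:
`y = 15` → y = 15
`x = 25` → x = 25
`result = y > 19 or x < 29` → result = True
So result = True

Answer: True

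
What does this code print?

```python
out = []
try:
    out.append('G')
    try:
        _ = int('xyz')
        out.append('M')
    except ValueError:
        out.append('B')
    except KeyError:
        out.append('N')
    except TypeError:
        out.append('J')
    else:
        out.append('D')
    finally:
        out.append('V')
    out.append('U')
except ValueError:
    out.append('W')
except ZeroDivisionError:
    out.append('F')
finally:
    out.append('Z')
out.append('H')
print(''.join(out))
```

Execution trace: 'G' (try body) → 'B' (inner except ValueError) → 'V' (inner finally) → 'U' (try body, no exception) → 'Z' (finally) → 'H' (after the try/except). Output: GBVUZH

Answer: GBVUZH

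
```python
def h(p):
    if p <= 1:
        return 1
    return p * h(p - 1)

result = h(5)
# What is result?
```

h(5) = 5 * 4 * 3 * 2 * 1 = 120

Answer: 120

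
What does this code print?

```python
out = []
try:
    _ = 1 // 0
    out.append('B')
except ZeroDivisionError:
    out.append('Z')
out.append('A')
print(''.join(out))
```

Execution trace: 'Z' (except ZeroDivisionError) → 'A' (after the try/except). Output: ZA

Answer: ZA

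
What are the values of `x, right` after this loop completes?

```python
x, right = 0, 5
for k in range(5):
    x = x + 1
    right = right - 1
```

x goes 0→5, right goes 5→0
`x, right` takes the values: (0, 5) → (1, 5) → (1, 4) → (2, 4) → (2, 3) → (3, 3) → (3, 2) → (4, 2) → (4, 1) → (5, 1) → (5, 0)

Answer: 5, 0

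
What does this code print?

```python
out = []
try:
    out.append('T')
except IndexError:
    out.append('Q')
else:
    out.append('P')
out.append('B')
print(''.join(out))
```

Execution trace: 'T' (try body, no exception) → 'P' (else) → 'B' (after the try/except). Output: TPB

Answer: TPB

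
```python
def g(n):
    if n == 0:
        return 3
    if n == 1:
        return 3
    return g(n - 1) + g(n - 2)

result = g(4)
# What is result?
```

Build up from base cases: g(0)=3, g(1)=3, g(2)=6, g(3)=9, g(4)=15

Answer: 15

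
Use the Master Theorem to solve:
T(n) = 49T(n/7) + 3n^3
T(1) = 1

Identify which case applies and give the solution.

a=49, b=7, f(n)=3n^3. log_7(49) = 2. Since c=3 > 2 and the regularity condition holds (49(n/7)^3 = (49/7^3)n^3 with 49/7^3 < 1), Case 3 applies: T(n) = Θ(f(n)) = O(n^3).

Answer: O(n^3) - Case 3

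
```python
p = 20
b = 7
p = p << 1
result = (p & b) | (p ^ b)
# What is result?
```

Trace:
`p = 20` → p = 20
`b = 7` → b = 7
`p = p << 1` → p = 40
`result = (p & b) | (p ^ b)` → result = 47
So result = 47

Answer: 47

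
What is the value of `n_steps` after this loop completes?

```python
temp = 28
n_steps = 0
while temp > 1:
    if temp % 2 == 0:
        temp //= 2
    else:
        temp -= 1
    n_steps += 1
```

Steps to reduce 28 to 1
`n_steps` takes the values: 0 → 1 → 2 → 3 → 4 → 5 → 6

Answer: 6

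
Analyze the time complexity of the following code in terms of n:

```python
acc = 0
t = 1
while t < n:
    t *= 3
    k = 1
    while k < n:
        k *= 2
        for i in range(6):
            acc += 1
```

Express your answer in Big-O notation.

Each loop level contributes: log n × log n × 1. Multiplying the contributions gives O(log² n).

Answer: O(log² n)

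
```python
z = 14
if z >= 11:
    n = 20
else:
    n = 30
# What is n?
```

Trace:
`z = 14` → z = 14
`if z >= 11: ...` → z >= 11 is True → n = 20
So n = 20

Answer: 20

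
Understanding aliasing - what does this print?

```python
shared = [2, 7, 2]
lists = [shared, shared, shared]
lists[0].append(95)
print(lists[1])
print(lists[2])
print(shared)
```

Key concept: list of same reference.
Step by step:
`shared = [2, 7, 2]` → shared = [2, 7, 2]
`lists = [shared, shared, shared]` → lists = [[2, 7, 2], [2, 7, 2], [2, 7, 2]]
`lists[0].append(95)` → shared = [2, 7, 2, 95]; lists = [[2, 7, 2, 95], [2, 7, 2, 95], [2, 7, 2, 95]]
`print(lists[1])` → prints [2, 7, 2, 95]
`print(lists[2])` → prints [2, 7, 2, 95]
`print(shared)` → prints [2, 7, 2, 95]

Answer:
[2, 7, 2, 95]
[2, 7, 2, 95]
[2, 7, 2, 95]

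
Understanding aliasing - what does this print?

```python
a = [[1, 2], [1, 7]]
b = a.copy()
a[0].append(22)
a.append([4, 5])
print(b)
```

Key concept: shallow copy with nested lists.
Step by step:
`a = [[1, 2], [1, 7]]` → a = [[1, 2], [1, 7]]
`b = a.copy()` → b = [[1, 2], [1, 7]]
`a[0].append(22)` → a = [[1, 2, 22], [1, 7]]; b = [[1, 2, 22], [1, 7]]
`a.append([4, 5])` → a = [[1, 2, 22], [1, 7], [4, 5]]
`print(b)` → prints [[1, 2, 22], [1, 7]]

Answer: [[1, 2, 22], [1, 7]]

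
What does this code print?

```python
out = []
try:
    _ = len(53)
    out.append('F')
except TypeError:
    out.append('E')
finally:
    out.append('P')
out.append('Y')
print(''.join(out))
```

Execution trace: 'E' (except TypeError) → 'P' (finally) → 'Y' (after the try/except). Output: EPY

Answer: EPY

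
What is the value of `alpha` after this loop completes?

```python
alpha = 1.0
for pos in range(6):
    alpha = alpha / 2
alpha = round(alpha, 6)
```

Halving LR 6 times: 1 / 2^6
`alpha` takes the values: 1.0 → 0.5 → 0.25 → 0.125 → 0.0625 → 0.03125 → 0.015625

Answer: 0.015625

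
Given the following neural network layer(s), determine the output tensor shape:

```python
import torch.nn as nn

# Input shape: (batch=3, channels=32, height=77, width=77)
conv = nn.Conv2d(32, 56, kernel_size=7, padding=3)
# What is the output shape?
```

Input: (3, 32, 77, 77) -> Output: (3, 56, 77, 77)

Answer: (3, 56, 77, 77)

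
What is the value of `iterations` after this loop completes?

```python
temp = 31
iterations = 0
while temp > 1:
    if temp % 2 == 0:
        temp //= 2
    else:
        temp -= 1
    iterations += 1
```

Steps to reduce 31 to 1
`iterations` takes the values: 0 → 1 → 2 → 3 → 4 → 5 → 6 → 7 → 8

Answer: 8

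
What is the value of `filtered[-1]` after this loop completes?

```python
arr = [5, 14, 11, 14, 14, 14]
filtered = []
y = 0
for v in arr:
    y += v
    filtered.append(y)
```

Cumulative sum ends at 72
`filtered` takes the values: [] → [5] → [5, 19] → [5, 19, 30] → [5, 19, 30, 44] → [5, 19, 30, 44, 58] → [5, 19, 30, 44, 58, 72]
So `filtered[-1]` = 72

Answer: 72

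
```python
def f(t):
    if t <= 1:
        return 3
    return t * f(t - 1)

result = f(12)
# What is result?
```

f(12) = 12 * 11 * 10 * 9 * 8 * 7 * 6 * 5 * 4 * 3 * 2 * 3 = 1437004800

Answer: 1437004800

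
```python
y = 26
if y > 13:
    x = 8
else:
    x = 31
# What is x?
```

Trace:
`y = 26` → y = 26
`if y > 13: ...` → y > 13 is True → x = 8
So x = 8

Answer: 8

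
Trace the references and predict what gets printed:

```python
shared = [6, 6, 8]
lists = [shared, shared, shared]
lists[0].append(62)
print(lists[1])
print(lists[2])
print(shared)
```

Key concept: list of same reference.
Step by step:
`shared = [6, 6, 8]` → shared = [6, 6, 8]
`lists = [shared, shared, shared]` → lists = [[6, 6, 8], [6, 6, 8], [6, 6, 8]]
`lists[0].append(62)` → shared = [6, 6, 8, 62]; lists = [[6, 6, 8, 62], [6, 6, 8, 62], [6, 6, 8, 62]]
`print(lists[1])` → prints [6, 6, 8, 62]
`print(lists[2])` → prints [6, 6, 8, 62]
`print(shared)` → prints [6, 6, 8, 62]

Answer:
[6, 6, 8, 62]
[6, 6, 8, 62]
[6, 6, 8, 62]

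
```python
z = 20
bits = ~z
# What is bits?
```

Trace:
`z = 20` → z = 20
`bits = ~z` → bits = -21
So bits = -21

Answer: -21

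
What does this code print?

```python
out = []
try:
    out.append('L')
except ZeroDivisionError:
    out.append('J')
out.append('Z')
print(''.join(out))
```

Execution trace: 'L' (try body, no exception) → 'Z' (after the try/except). Output: LZ

Answer: LZ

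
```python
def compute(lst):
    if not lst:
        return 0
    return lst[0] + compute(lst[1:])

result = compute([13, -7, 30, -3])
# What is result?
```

13 + (-7) + 30 + (-3) + 0 = 33

Answer: 33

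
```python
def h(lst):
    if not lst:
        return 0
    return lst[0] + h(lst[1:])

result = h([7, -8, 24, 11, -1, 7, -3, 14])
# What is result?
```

7 + (-8) + 24 + 11 + (-1) + 7 + (-3) + 14 + 0 = 51

Answer: 51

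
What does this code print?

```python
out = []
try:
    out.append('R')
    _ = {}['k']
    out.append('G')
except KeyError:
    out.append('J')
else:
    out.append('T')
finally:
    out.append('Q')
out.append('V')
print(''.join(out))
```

Execution trace: 'R' (try body) → 'J' (except KeyError) → 'Q' (finally) → 'V' (after the try/except). Output: RJQV

Answer: RJQV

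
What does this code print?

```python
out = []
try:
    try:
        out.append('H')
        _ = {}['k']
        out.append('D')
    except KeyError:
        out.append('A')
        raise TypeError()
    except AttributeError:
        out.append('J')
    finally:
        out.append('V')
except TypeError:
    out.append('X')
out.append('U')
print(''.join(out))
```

Execution trace: 'H' (inner try body) → 'A' (inner except KeyError) → 'V' (inner finally) → 'X' (outer except TypeError) → 'U' (after the try/except). Output: HAVXU

Answer: HAVXU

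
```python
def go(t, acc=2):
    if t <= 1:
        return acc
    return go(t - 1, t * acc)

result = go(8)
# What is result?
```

Accumulator trace (n, acc): (8, 2) -> (7, 16) -> (6, 112) -> (5, 672) -> (4, 3360) -> (3, 13440) -> (2, 40320) -> (1, 80640) -> return 80640

Answer: 80640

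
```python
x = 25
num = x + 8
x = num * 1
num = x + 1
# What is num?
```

Trace:
`x = 25` → x = 25
`num = x + 8` → num = 33
`x = num * 1` → x = 33
`num = x + 1` → num = 34
So num = 34

Answer: 34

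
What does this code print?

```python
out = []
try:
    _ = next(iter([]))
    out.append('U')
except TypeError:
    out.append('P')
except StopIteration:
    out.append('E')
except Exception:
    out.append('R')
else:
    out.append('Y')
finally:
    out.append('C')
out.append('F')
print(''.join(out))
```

Execution trace: 'E' (except StopIteration) → 'C' (finally) → 'F' (after the try/except). Output: ECF

Answer: ECF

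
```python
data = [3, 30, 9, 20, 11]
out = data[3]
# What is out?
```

Trace:
`data = [3, 30, 9, 20, 11]` → data = [3, 30, 9, 20, 11]
`out = data[3]` → out = 20
So out = 20

Answer: 20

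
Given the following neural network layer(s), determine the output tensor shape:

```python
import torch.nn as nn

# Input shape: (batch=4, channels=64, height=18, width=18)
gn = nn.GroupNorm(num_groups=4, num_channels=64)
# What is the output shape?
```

Input: (4, 64, 18, 18) -> Output: (4, 64, 18, 18)

Answer: (4, 64, 18, 18)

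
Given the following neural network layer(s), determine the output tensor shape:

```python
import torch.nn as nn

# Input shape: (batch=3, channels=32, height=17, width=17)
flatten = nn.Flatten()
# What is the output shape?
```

Input: (3, 32, 17, 17) -> Output: (3, 9248)

Answer: (3, 9248)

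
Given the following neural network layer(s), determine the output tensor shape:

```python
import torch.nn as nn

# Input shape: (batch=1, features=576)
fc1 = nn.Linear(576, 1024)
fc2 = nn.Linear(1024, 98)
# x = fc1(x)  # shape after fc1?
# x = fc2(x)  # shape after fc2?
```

Input: (1, 576) -> after fc1: (1, 1024) -> Output: (1, 98)

Answer: (1, 98)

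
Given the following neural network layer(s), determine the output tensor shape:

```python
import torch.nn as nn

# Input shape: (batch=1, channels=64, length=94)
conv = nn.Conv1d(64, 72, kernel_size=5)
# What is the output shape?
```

Input: (1, 64, 94) -> Output: (1, 72, 90)

Answer: (1, 72, 90)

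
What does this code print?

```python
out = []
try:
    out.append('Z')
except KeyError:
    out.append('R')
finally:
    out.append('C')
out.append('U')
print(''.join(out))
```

Execution trace: 'Z' (try body, no exception) → 'C' (finally) → 'U' (after the try/except). Output: ZCU

Answer: ZCU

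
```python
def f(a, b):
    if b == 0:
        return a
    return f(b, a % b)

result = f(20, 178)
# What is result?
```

f(20, 178) -> f(178, 20) -> f(20, 18) -> f(18, 2) -> f(2, 0) -> 2

Answer: 2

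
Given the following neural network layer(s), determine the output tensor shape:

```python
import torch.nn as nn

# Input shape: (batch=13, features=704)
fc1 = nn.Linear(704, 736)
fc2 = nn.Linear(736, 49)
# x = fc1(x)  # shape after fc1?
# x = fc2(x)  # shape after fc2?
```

Input: (13, 704) -> after fc1: (13, 736) -> Output: (13, 49)

Answer: (13, 49)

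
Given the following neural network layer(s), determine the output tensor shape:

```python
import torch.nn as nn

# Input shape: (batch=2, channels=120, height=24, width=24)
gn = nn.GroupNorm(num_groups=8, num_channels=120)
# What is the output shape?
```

Input: (2, 120, 24, 24) -> Output: (2, 120, 24, 24)

Answer: (2, 120, 24, 24)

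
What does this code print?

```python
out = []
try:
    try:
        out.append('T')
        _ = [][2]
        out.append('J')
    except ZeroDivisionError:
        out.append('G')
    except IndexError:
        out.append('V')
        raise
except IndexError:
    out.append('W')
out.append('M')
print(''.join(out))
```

Execution trace: 'T' (try body) → 'V' (except IndexError) → 'W' (outer except IndexError) → 'M' (after the try/except). Output: TVWM

Answer: TVWM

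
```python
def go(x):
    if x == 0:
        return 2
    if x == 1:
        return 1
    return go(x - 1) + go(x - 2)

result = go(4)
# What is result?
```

Build up from base cases: go(0)=2, go(1)=1, go(2)=3, go(3)=4, go(4)=7

Answer: 7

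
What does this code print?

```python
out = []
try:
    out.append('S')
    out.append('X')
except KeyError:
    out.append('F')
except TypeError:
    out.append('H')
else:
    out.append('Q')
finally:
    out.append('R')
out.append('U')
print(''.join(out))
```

Execution trace: 'S' (try body) → 'X' (try body, no exception) → 'Q' (else) → 'R' (finally) → 'U' (after the try/except). Output: SXQRU

Answer: SXQRU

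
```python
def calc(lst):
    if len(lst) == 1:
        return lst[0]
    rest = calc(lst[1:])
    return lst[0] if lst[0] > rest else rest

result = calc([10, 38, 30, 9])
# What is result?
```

Recursive max over [10, 38, 30, 9] = 38

Answer: 38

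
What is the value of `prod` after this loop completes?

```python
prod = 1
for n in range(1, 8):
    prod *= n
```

7! = 5040
`prod` takes the values: 1 → 2 → 6 → 24 → 120 → 720 → 5040

Answer: 5040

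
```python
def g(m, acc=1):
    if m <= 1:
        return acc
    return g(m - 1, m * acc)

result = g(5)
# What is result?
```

Accumulator trace (n, acc): (5, 1) -> (4, 5) -> (3, 20) -> (2, 60) -> (1, 120) -> return 120

Answer: 120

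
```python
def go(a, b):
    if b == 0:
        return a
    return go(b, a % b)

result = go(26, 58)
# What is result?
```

go(26, 58) -> go(58, 26) -> go(26, 6) -> go(6, 2) -> go(2, 0) -> 2

Answer: 2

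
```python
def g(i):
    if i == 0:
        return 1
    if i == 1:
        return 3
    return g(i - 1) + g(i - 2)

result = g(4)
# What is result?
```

Build up from base cases: g(0)=1, g(1)=3, g(2)=4, g(3)=7, g(4)=11

Answer: 11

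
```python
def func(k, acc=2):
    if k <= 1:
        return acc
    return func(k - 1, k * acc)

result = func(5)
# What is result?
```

Accumulator trace (n, acc): (5, 2) -> (4, 10) -> (3, 40) -> (2, 120) -> (1, 240) -> return 240

Answer: 240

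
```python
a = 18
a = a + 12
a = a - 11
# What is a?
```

Trace:
`a = 18` → a = 18
`a = a + 12` → a = 30
`a = a - 11` → a = 19
So a = 19

Answer: 19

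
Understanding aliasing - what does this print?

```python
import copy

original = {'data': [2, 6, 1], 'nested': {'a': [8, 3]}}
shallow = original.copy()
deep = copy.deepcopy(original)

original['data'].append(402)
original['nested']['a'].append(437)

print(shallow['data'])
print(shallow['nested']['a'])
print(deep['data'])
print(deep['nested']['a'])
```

Key concept: comparing shallow vs deep copy.
Step by step:
`original = {'data': [2, 6, 1], 'nested': {'a': [8, 3]}}` → original = {'data': [2, 6, 1], 'nested': {'a': [8, 3]}}
`shallow = original.copy()` → shallow = {'data': [2, 6, 1], 'nested': {'a': [8, 3]}}
`deep = copy.deepcopy(original)` → deep = {'data': [2, 6, 1], 'nested': {'a': [8, 3]}}
`original['data'].append(402)` → original = {'data': [2, 6, 1, 402], 'nested': {'a': [8, 3]}}; shallow = {'data': [2, 6, 1, 402], 'nested': {'a': [8, 3]}}
`original['nested']['a'].append(437)` → original = {'data': [2, 6, 1, 402], 'nested': {'a': [8, 3, 437]}}; shallow = {'data': [2, 6, 1, 402], 'nested': {'a': [8, 3, 437]}}
`print(shallow['data'])` → prints [2, 6, 1, 402]
`print(shallow['nested']['a'])` → prints [8, 3, 437]
`print(deep['data'])` → prints [2, 6, 1]
`print(deep['nested']['a'])` → prints [8, 3]

Answer:
[2, 6, 1, 402]
[8, 3, 437]
[2, 6, 1]
[8, 3]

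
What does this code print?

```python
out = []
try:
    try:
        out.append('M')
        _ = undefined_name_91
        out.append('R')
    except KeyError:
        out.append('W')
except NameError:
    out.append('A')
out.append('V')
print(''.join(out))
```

Execution trace: 'M' (try body) → 'A' (outer except NameError) → 'V' (after the try/except). Output: MAV

Answer: MAV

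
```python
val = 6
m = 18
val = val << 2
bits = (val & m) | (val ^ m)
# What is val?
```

Trace:
`val = 6` → val = 6
`m = 18` → m = 18
`val = val << 2` → val = 24
`bits = (val & m) | (val ^ m)` → bits = 26
So val = 24

Answer: 24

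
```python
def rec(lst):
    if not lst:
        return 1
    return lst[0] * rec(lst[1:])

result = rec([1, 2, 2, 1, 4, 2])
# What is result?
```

Product over [1, 2, 2, 1, 4, 2] = 1 * 2 * 2 * 1 * 4 * 2 = 32

Answer: 32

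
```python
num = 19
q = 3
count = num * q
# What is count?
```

Trace:
`num = 19` → num = 19
`q = 3` → q = 3
`count = num * q` → count = 57
So count = 57

Answer: 57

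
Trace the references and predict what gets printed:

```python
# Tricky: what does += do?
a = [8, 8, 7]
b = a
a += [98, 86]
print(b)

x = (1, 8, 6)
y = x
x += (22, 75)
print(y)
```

Key concept: += behavior differs for mutable vs immutable.
Step by step:
`a = [8, 8, 7]` → a = [8, 8, 7]
`b = a` → b = [8, 8, 7] (same object as a)
`a += [98, 86]` → a = [8, 8, 7, 98, 86] (same object as b); b = [8, 8, 7, 98, 86] (same object as a)
`print(b)` → prints [8, 8, 7, 98, 86]
`x = (1, 8, 6)` → x = (1, 8, 6)
`y = x` → y = (1, 8, 6)
`x += (22, 75)` → x = (1, 8, 6, 22, 75)
`print(y)` → prints (1, 8, 6)

Answer:
[8, 8, 7, 98, 86]
(1, 8, 6)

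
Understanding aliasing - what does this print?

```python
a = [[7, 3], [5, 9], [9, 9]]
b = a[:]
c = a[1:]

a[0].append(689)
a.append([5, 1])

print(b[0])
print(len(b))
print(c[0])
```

Key concept: slice with nested mutation.
Step by step:
`a = [[7, 3], [5, 9], [9, 9]]` → a = [[7, 3], [5, 9], [9, 9]]
`b = a[:]` → b = [[7, 3], [5, 9], [9, 9]]
`c = a[1:]` → c = [[5, 9], [9, 9]]
`a[0].append(689)` → a = [[7, 3, 689], [5, 9], [9, 9]]; b = [[7, 3, 689], [5, 9], [9, 9]]
`a.append([5, 1])` → a = [[7, 3, 689], [5, 9], [9, 9], [5, 1]]
`print(b[0])` → prints [7, 3, 689]
`print(len(b))` → prints 3
`print(c[0])` → prints [5, 9]

Answer:
[7, 3, 689]
3
[5, 9]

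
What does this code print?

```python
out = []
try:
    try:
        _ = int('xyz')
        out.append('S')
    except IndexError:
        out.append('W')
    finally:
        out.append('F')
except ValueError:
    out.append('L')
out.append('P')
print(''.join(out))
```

Execution trace: 'F' (finally) → 'L' (outer except ValueError) → 'P' (after the try/except). Output: FLP

Answer: FLP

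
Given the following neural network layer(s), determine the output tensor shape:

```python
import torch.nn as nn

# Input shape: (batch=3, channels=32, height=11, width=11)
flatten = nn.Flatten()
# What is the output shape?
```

Input: (3, 32, 11, 11) -> Output: (3, 3872)

Answer: (3, 3872)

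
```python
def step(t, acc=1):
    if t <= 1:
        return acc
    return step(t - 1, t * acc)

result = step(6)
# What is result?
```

Accumulator trace (n, acc): (6, 1) -> (5, 6) -> (4, 30) -> (3, 120) -> (2, 360) -> (1, 720) -> return 720

Answer: 720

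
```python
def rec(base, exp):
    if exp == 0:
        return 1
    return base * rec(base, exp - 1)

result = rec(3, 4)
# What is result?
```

rec(3, 4) = 3 * 3 * 3 * 3 = 81

Answer: 81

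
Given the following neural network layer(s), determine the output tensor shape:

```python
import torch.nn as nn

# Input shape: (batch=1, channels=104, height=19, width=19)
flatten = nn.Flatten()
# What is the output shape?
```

Input: (1, 104, 19, 19) -> Output: (1, 37544)

Answer: (1, 37544)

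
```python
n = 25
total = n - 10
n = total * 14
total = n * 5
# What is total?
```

Trace:
`n = 25` → n = 25
`total = n - 10` → total = 15
`n = total * 14` → n = 210
`total = n * 5` → total = 1050
So total = 1050

Answer: 1050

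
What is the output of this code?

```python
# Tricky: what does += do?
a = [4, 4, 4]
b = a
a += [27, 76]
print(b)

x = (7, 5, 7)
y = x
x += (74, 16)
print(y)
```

Key concept: += behavior differs for mutable vs immutable.
Step by step:
`a = [4, 4, 4]` → a = [4, 4, 4]
`b = a` → b = [4, 4, 4] (same object as a)
`a += [27, 76]` → a = [4, 4, 4, 27, 76] (same object as b); b = [4, 4, 4, 27, 76] (same object as a)
`print(b)` → prints [4, 4, 4, 27, 76]
`x = (7, 5, 7)` → x = (7, 5, 7)
`y = x` → y = (7, 5, 7)
`x += (74, 16)` → x = (7, 5, 7, 74, 16)
`print(y)` → prints (7, 5, 7)

Answer:
[4, 4, 4, 27, 76]
(7, 5, 7)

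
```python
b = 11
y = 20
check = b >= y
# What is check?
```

Trace:
`b = 11` → b = 11
`y = 20` → y = 20
`check = b >= y` → check = False
So check = False

Answer: False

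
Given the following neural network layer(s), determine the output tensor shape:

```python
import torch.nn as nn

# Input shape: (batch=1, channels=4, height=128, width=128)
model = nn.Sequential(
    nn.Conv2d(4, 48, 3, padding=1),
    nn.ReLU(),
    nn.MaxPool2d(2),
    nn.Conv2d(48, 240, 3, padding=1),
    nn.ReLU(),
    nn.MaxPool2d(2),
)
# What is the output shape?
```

Input: (1, 4, 128, 128) -> after first Conv2d: (1, 48, 128, 128) -> after first MaxPool2d: (1, 48, 64, 64) -> after second Conv2d: (1, 240, 64, 64) -> Output: (1, 240, 32, 32)

Answer: (1, 240, 32, 32)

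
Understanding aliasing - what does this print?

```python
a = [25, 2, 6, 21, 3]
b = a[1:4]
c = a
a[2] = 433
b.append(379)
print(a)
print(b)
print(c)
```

Key concept: slice vs alias.
Step by step:
`a = [25, 2, 6, 21, 3]` → a = [25, 2, 6, 21, 3]
`b = a[1:4]` → b = [2, 6, 21]
`c = a` → c = [25, 2, 6, 21, 3] (same object as a)
`a[2] = 433` → a = [25, 2, 433, 21, 3] (same object as c); c = [25, 2, 433, 21, 3] (same object as a)
`b.append(379)` → b = [2, 6, 21, 379]
`print(a)` → prints [25, 2, 433, 21, 3]
`print(b)` → prints [2, 6, 21, 379]
`print(c)` → prints [25, 2, 433, 21, 3]

Answer:
[25, 2, 433, 21, 3]
[2, 6, 21, 379]
[25, 2, 433, 21, 3]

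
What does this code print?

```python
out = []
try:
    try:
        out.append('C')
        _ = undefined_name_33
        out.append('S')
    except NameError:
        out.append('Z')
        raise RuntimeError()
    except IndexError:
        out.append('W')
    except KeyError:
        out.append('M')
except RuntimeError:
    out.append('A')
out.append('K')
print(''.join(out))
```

Execution trace: 'C' (inner try body) → 'Z' (inner except NameError) → 'A' (outer except RuntimeError) → 'K' (after the try/except). Output: CZAK

Answer: CZAK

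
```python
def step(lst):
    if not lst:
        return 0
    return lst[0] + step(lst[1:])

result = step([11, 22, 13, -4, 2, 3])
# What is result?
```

11 + 22 + 13 + (-4) + 2 + 3 + 0 = 47

Answer: 47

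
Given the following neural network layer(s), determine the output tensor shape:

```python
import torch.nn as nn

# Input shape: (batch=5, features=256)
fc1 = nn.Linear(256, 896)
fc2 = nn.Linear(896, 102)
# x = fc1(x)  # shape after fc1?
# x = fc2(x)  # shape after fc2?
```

Input: (5, 256) -> after fc1: (5, 896) -> Output: (5, 102)

Answer: (5, 102)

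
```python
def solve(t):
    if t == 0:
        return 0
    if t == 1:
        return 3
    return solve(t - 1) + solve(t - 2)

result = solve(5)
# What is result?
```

Build up from base cases: solve(0)=0, solve(1)=3, solve(2)=3, solve(3)=6, solve(4)=9, solve(5)=15

Answer: 15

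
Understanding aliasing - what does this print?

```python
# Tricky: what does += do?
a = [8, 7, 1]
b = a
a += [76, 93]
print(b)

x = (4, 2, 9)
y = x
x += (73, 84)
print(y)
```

Key concept: += behavior differs for mutable vs immutable.
Step by step:
`a = [8, 7, 1]` → a = [8, 7, 1]
`b = a` → b = [8, 7, 1] (same object as a)
`a += [76, 93]` → a = [8, 7, 1, 76, 93] (same object as b); b = [8, 7, 1, 76, 93] (same object as a)
`print(b)` → prints [8, 7, 1, 76, 93]
`x = (4, 2, 9)` → x = (4, 2, 9)
`y = x` → y = (4, 2, 9)
`x += (73, 84)` → x = (4, 2, 9, 73, 84)
`print(y)` → prints (4, 2, 9)

Answer:
[8, 7, 1, 76, 93]
(4, 2, 9)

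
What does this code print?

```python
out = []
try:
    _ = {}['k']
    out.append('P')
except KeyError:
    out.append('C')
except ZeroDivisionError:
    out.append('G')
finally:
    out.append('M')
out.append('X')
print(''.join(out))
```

Execution trace: 'C' (except KeyError) → 'M' (finally) → 'X' (after the try/except). Output: CMX

Answer: CMX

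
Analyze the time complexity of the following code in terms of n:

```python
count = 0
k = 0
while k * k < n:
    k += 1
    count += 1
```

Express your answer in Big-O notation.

Each loop level contributes: √n. Multiplying the contributions gives O(√n).

Answer: O(√n)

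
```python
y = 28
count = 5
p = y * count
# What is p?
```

Trace:
`y = 28` → y = 28
`count = 5` → count = 5
`p = y * count` → p = 140
So p = 140

Answer: 140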